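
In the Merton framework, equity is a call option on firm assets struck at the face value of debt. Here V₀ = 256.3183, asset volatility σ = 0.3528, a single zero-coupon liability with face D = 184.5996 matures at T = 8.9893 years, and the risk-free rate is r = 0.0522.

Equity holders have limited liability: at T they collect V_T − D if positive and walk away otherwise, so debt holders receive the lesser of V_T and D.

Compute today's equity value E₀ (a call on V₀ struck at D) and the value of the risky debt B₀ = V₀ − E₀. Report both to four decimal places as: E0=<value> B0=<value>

d₁ = [ln(V₀/D) + (r + σ²/2)T] / (σ√T)
   = [ln(256.3183/184.5996) + (0.0522 + 0.5·0.3528²)·8.9893] / (0.3528·√8.9893)
   = [0.328231 + 1.028681] / 1.057771 = 1.282803
d₂ = d₁ − σ√T = 1.282803 − 1.057771 = 0.225033
N(d₁) = 0.900220,  N(d₂) = 0.589023,  e^(−rT) = 0.625477
E₀ = V₀·N(d₁) − D·e^(−rT)·N(d₂)
   = 256.3183·0.900220 − 184.5996·0.625477·0.589023 = 162.732528
B₀ = V₀ − E₀ = 256.3183 − 162.732528 = 93.585772

E0=162.7325 B0=93.5858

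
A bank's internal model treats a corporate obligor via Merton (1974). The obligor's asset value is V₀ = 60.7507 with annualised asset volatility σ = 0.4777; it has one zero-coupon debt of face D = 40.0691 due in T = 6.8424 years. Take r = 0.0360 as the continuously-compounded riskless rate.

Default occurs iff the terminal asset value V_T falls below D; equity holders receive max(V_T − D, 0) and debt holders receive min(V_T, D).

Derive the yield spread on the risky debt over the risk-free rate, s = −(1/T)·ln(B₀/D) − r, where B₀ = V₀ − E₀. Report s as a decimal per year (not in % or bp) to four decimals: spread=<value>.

d₁ = [ln(V₀/D) + (r + σ²/2)T] / (σ√T)
   = [ln(60.7507/40.0691) + (0.0360 + 0.5·0.4777²)·6.8424] / (0.4777·√6.8424)
   = [0.416173 + 1.027035] / 1.249567 = 1.154967
d₂ = d₁ − σ√T = 1.154967 − 1.249567 = -0.094600
N(d₁) = 0.875948,  N(d₂) = 0.462316,  e^(−rT) = 0.781667
E₀ = V₀·N(d₁) − D·e^(−rT)·N(d₂)
   = 60.7507·0.875948 − 40.0691·0.781667·0.462316 = 38.734386
B₀ = V₀ − E₀ = 60.7507 − 38.734386 = 22.016314
spread = −(1/T)·ln(B₀/D) − r = −(1/6.8424)·ln(22.016314/40.0691) − 0.0360 = 0.05151633

spread=0.0515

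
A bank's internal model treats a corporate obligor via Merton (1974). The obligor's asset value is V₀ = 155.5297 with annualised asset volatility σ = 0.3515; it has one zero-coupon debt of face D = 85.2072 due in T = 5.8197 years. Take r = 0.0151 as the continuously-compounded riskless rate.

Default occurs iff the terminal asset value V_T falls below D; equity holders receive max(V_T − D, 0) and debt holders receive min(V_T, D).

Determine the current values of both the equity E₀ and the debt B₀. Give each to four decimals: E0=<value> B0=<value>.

d₁ = [ln(V₀/D) + (r + σ²/2)T] / (σ√T)
   = [ln(155.5297/85.2072) + (0.0151 + 0.5·0.3515²)·5.8197] / (0.3515·√5.8197)
   = [0.601751 + 0.447396] / 0.847961 = 1.237259
d₂ = d₁ − σ√T = 1.237259 − 0.847961 = 0.389298
N(d₁) = 0.892005,  N(d₂) = 0.651472,  e^(−rT) = 0.915873
E₀ = V₀·N(d₁) − D·e^(−rT)·N(d₂)
   = 155.5297·0.892005 − 85.2072·0.915873·0.651472 = 87.892960
B₀ = V₀ − E₀ = 155.5297 − 87.892960 = 67.636740

E0=87.8930 B0=67.6367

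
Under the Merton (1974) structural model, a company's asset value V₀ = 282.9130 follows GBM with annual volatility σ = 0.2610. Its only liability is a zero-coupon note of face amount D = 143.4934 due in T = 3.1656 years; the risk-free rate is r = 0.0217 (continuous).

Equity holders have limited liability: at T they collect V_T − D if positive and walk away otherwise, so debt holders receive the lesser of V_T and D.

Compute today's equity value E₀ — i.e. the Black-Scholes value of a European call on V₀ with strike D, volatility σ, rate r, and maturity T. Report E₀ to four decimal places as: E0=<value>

d₁ = [ln(V₀/D) + (r + σ²/2)T] / (σ√T)
   = [ln(282.9130/143.4934) + (0.0217 + 0.5·0.2610²)·3.1656] / (0.2610·√3.1656)
   = [0.678850 + 0.176515] / 0.464375 = 1.841973
d₂ = d₁ − σ√T = 1.841973 − 0.464375 = 1.377599
N(d₁) = 0.967260,  N(d₂) = 0.915836,  e^(−rT) = 0.933613
E₀ = V₀·N(d₁) − D·e^(−rT)·N(d₂)
   = 282.9130·0.967260 − 143.4934·0.933613·0.915836 = 150.958462

E0=150.9585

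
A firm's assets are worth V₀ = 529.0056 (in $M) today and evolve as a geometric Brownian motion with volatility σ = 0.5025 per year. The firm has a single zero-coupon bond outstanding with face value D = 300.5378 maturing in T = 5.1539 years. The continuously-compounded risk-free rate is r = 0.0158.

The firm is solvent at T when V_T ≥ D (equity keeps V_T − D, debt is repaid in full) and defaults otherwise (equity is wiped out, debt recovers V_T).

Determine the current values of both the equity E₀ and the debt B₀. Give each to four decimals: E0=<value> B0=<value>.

E0=323.3162 B0=205.6894

d₁ = [ln(V₀/D) + (r + σ²/2)T] / (σ√T)
   = [ln(529.0056/300.5378) + (0.0158 + 0.5·0.5025²)·5.1539] / (0.5025·√5.1539)
   = [0.565425 + 0.732128] / 1.140786 = 1.137421
d₂ = d₁ − σ√T = 1.137421 − 1.140786 = -0.003365
N(d₁) = 0.872319,  N(d₂) = 0.498658,  e^(−rT) = 0.921796
E₀ = V₀·N(d₁) − D·e^(−rT)·N(d₂)
   = 529.0056·0.872319 − 300.5378·0.921796·0.498658 = 323.316182
B₀ = V₀ − E₀ = 529.0056 − 323.316182 = 205.689418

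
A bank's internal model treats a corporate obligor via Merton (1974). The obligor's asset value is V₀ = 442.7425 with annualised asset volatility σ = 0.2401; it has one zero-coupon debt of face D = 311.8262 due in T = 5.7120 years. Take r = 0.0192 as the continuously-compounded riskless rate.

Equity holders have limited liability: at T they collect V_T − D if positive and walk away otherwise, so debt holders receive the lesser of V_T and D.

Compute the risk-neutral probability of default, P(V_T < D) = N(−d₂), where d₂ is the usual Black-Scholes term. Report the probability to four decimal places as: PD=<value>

PD=0.3032

d₁ = [ln(V₀/D) + (r + σ²/2)T] / (σ√T)
   = [ln(442.7425/311.8262) + (0.0192 + 0.5·0.2401²)·5.7120] / (0.2401·√5.7120)
   = [0.350542 + 0.274313] / 0.573834 = 1.088913
d₂ = d₁ − σ√T = 1.088913 − 0.573834 = 0.515079
risk-neutral PD = N(−d₂) = N(-0.515079) = 0.303249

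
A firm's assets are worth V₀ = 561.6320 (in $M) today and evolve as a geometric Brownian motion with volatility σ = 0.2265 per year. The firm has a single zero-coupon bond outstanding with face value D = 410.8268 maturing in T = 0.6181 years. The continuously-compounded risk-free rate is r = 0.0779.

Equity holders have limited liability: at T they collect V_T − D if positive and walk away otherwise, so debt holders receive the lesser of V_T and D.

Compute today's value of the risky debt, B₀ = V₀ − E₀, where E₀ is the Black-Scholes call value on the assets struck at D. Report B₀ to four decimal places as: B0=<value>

B0=390.8556

d₁ = [ln(V₀/D) + (r + σ²/2)T] / (σ√T)
   = [ln(561.6320/410.8268) + (0.0779 + 0.5·0.2265²)·0.6181] / (0.2265·√0.6181)
   = [0.312675 + 0.064005] / 0.178073 = 2.115315
d₂ = d₁ − σ√T = 2.115315 − 0.178073 = 1.937242
N(d₁) = 0.982798,  N(d₂) = 0.973642,  e^(−rT) = 0.952991
E₀ = V₀·N(d₁) − D·e^(−rT)·N(d₂)
   = 561.6320·0.982798 − 410.8268·0.952991·0.973642 = 170.776361
B₀ = V₀ − E₀ = 561.6320 − 170.776361 = 390.855639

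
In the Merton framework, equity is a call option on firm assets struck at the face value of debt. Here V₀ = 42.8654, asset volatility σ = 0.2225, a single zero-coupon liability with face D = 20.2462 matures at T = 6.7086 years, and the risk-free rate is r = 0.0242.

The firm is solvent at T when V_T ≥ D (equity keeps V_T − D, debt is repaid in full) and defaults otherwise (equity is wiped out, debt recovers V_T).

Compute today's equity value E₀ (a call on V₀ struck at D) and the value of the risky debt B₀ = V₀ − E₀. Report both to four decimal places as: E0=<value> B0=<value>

E0=26.0202 B0=16.8452

d₁ = [ln(V₀/D) + (r + σ²/2)T] / (σ√T)
   = [ln(42.8654/20.2462) + (0.0242 + 0.5·0.2225²)·6.7086] / (0.2225·√6.7086)
   = [0.750098 + 0.328407] / 0.576296 = 1.871441
d₂ = d₁ − σ√T = 1.871441 − 0.576296 = 1.295144
N(d₁) = 0.969358,  N(d₂) = 0.902365,  e^(−rT) = 0.850145
E₀ = V₀·N(d₁) − D·e^(−rT)·N(d₂)
   = 42.8654·0.969358 − 20.2462·0.850145·0.902365 = 26.020226
B₀ = V₀ − E₀ = 42.8654 − 26.020226 = 16.845174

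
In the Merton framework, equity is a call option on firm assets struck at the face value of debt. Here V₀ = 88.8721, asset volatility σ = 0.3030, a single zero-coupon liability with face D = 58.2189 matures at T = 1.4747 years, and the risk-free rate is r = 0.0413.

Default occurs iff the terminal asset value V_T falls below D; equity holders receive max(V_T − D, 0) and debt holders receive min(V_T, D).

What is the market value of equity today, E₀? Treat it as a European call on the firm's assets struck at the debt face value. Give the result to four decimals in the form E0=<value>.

d₁ = [ln(V₀/D) + (r + σ²/2)T] / (σ√T)
   = [ln(88.8721/58.2189) + (0.0413 + 0.5·0.3030²)·1.4747] / (0.3030·√1.4747)
   = [0.422988 + 0.128600] / 0.367955 = 1.499066
d₂ = d₁ − σ√T = 1.499066 − 0.367955 = 1.131112
N(d₁) = 0.933072,  N(d₂) = 0.870996,  e^(−rT) = 0.940913
E₀ = V₀·N(d₁) − D·e^(−rT)·N(d₂)
   = 88.8721·0.933072 − 58.2189·0.940913·0.870996 = 35.211858

E0=35.2119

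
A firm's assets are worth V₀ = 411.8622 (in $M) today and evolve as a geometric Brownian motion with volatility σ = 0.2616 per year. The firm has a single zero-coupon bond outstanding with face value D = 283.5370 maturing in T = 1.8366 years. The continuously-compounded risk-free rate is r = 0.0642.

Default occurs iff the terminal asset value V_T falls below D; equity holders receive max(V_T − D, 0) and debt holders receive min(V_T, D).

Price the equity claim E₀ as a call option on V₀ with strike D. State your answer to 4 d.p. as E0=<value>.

d₁ = [ln(V₀/D) + (r + σ²/2)T] / (σ√T)
   = [ln(411.8622/283.5370) + (0.0642 + 0.5·0.2616²)·1.8366] / (0.2616·√1.8366)
   = [0.373346 + 0.180753] / 0.354524 = 1.562941
d₂ = d₁ − σ√T = 1.562941 − 0.354524 = 1.208418
N(d₁) = 0.940967,  N(d₂) = 0.886557,  e^(−rT) = 0.888776
E₀ = V₀·N(d₁) − D·e^(−rT)·N(d₂)
   = 411.8622·0.940967 − 283.5370·0.888776·0.886557 = 164.135514

E0=164.1355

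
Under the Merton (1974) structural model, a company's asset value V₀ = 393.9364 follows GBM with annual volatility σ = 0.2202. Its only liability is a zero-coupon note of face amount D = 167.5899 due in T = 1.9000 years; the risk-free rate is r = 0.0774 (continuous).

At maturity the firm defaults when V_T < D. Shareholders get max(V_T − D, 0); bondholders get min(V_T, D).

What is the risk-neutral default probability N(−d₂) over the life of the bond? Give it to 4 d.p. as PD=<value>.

d₁ = [ln(V₀/D) + (r + σ²/2)T] / (σ√T)
   = [ln(393.9364/167.5899) + (0.0774 + 0.5·0.2202²)·1.9000] / (0.2202·√1.9000)
   = [0.854670 + 0.193124] / 0.303525 = 3.452085
d₂ = d₁ − σ√T = 3.452085 − 0.303525 = 3.148560
risk-neutral PD = N(−d₂) = N(-3.148560) = 0.000820

PD=0.0008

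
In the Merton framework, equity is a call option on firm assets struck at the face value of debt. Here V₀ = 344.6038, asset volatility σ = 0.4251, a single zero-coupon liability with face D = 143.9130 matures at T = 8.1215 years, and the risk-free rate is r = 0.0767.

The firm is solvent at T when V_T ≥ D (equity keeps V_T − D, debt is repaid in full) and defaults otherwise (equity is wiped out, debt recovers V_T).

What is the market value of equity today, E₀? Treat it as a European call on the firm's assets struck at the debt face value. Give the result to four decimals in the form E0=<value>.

d₁ = [ln(V₀/D) + (r + σ²/2)T] / (σ√T)
   = [ln(344.6038/143.9130) + (0.0767 + 0.5·0.4251²)·8.1215] / (0.4251·√8.1215)
   = [0.873186 + 1.356737] / 1.211460 = 1.840690
d₂ = d₁ − σ√T = 1.840690 − 1.211460 = 0.629230
N(d₁) = 0.967167,  N(d₂) = 0.735401,  e^(−rT) = 0.536376
E₀ = V₀·N(d₁) − D·e^(−rT)·N(d₂)
   = 344.6038·0.967167 − 143.9130·0.536376·0.735401 = 276.522543

E0=276.5225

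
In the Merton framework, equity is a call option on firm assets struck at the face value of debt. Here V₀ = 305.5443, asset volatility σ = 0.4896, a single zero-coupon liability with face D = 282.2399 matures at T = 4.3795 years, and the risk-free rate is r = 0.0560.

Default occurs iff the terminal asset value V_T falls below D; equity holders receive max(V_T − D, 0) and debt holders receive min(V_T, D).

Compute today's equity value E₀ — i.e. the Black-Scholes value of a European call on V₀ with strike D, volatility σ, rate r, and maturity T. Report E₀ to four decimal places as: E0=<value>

E0=150.0473

d₁ = [ln(V₀/D) + (r + σ²/2)T] / (σ√T)
   = [ln(305.5443/282.2399) + (0.0560 + 0.5·0.4896²)·4.3795] / (0.4896·√4.3795)
   = [0.079337 + 0.770153] / 1.024598 = 0.829096
d₂ = d₁ − σ√T = 0.829096 − 1.024598 = -0.195503
N(d₁) = 0.796475,  N(d₂) = 0.422500,  e^(−rT) = 0.782507
E₀ = V₀·N(d₁) − D·e^(−rT)·N(d₂)
   = 305.5443·0.796475 − 282.2399·0.782507·0.422500 = 150.047273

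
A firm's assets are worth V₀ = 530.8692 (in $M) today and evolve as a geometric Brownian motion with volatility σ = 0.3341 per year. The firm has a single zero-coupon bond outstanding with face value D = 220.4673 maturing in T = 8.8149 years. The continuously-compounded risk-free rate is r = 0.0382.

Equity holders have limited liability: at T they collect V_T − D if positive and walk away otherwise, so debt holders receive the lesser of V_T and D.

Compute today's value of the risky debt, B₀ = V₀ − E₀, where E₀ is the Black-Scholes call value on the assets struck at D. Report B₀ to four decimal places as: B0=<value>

B0=143.3849

d₁ = [ln(V₀/D) + (r + σ²/2)T] / (σ√T)
   = [ln(530.8692/220.4673) + (0.0382 + 0.5·0.3341²)·8.8149] / (0.3341·√8.8149)
   = [0.878766 + 0.828701] / 0.991939 = 1.721342
d₂ = d₁ − σ√T = 1.721342 − 0.991939 = 0.729403
N(d₁) = 0.957406,  N(d₂) = 0.767122,  e^(−rT) = 0.714102
E₀ = V₀·N(d₁) − D·e^(−rT)·N(d₂)
   = 530.8692·0.957406 − 220.4673·0.714102·0.767122 = 387.484346
B₀ = V₀ − E₀ = 530.8692 − 387.484346 = 143.384854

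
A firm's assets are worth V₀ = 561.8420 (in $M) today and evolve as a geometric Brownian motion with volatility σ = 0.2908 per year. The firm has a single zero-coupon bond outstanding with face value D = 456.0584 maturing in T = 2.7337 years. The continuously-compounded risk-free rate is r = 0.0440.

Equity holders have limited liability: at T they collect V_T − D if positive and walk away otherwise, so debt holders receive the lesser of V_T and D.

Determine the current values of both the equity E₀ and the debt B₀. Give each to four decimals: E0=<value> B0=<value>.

E0=190.5683 B0=371.2737

d₁ = [ln(V₀/D) + (r + σ²/2)T] / (σ√T)
   = [ln(561.8420/456.0584) + (0.0440 + 0.5·0.2908²)·2.7337] / (0.2908·√2.7337)
   = [0.208600 + 0.235870] / 0.480806 = 0.924427
d₂ = d₁ − σ√T = 0.924427 − 0.480806 = 0.443621
N(d₁) = 0.822368,  N(d₂) = 0.671342,  e^(−rT) = 0.886670
E₀ = V₀·N(d₁) − D·e^(−rT)·N(d₂)
   = 561.8420·0.822368 − 456.0584·0.886670·0.671342 = 190.568313
B₀ = V₀ − E₀ = 561.8420 − 190.568313 = 371.273687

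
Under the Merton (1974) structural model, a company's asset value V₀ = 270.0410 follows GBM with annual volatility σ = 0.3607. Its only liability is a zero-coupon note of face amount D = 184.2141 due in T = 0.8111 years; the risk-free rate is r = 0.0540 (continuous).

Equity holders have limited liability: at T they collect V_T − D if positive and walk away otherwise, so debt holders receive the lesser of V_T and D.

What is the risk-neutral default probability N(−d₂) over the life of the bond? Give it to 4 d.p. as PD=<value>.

PD=0.1251

d₁ = [ln(V₀/D) + (r + σ²/2)T] / (σ√T)
   = [ln(270.0410/184.2141) + (0.0540 + 0.5·0.3607²)·0.8111] / (0.3607·√0.8111)
   = [0.382475 + 0.096563] / 0.324850 = 1.474643
d₂ = d₁ − σ√T = 1.474643 − 0.324850 = 1.149793
risk-neutral PD = N(−d₂) = N(-1.149793) = 0.125115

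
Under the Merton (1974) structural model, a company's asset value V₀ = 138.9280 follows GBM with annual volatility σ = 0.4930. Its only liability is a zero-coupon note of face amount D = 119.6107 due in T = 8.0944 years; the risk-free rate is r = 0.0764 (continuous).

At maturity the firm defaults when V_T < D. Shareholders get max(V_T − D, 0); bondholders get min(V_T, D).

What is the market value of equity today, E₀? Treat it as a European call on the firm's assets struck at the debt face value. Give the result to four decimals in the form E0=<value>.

E0=95.9359

d₁ = [ln(V₀/D) + (r + σ²/2)T] / (σ√T)
   = [ln(138.9280/119.6107) + (0.0764 + 0.5·0.4930²)·8.0944] / (0.4930·√8.0944)
   = [0.149714 + 1.602080] / 1.402617 = 1.248946
d₂ = d₁ − σ√T = 1.248946 − 1.402617 = -0.153671
N(d₁) = 0.894158,  N(d₂) = 0.438934,  e^(−rT) = 0.538799
E₀ = V₀·N(d₁) − D·e^(−rT)·N(d₂)
   = 138.9280·0.894158 − 119.6107·0.538799·0.438934 = 95.935890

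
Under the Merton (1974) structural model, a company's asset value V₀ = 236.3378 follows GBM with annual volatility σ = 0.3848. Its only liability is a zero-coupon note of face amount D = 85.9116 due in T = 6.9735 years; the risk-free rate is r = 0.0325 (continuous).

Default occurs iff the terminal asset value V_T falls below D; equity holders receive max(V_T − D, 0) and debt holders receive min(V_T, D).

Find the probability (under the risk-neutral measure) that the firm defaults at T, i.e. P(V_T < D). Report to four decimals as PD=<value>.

PD=0.2386

d₁ = [ln(V₀/D) + (r + σ²/2)T] / (σ√T)
   = [ln(236.3378/85.9116) + (0.0325 + 0.5·0.3848²)·6.9735] / (0.3848·√6.9735)
   = [1.011943 + 0.742925] / 1.016156 = 1.726968
d₂ = d₁ − σ√T = 1.726968 − 1.016156 = 0.710811
risk-neutral PD = N(−d₂) = N(-0.710811) = 0.238601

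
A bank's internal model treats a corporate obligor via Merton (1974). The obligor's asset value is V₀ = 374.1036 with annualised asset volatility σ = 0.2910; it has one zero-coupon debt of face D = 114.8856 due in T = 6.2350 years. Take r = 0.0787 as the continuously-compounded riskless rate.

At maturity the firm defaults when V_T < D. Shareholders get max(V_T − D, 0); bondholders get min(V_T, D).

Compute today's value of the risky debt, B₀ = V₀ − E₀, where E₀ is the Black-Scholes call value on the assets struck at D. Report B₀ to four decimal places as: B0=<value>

d₁ = [ln(V₀/D) + (r + σ²/2)T] / (σ√T)
   = [ln(374.1036/114.8856) + (0.0787 + 0.5·0.2910²)·6.2350] / (0.2910·√6.2350)
   = [1.180596 + 0.754688] / 0.726626 = 2.663381
d₂ = d₁ − σ√T = 2.663381 − 0.726626 = 1.936755
N(d₁) = 0.996132,  N(d₂) = 0.973612,  e^(−rT) = 0.612201
E₀ = V₀·N(d₁) − D·e^(−rT)·N(d₂)
   = 374.1036·0.996132 − 114.8856·0.612201·0.973612 = 304.179411
B₀ = V₀ − E₀ = 374.1036 − 304.179411 = 69.924189

B0=69.9242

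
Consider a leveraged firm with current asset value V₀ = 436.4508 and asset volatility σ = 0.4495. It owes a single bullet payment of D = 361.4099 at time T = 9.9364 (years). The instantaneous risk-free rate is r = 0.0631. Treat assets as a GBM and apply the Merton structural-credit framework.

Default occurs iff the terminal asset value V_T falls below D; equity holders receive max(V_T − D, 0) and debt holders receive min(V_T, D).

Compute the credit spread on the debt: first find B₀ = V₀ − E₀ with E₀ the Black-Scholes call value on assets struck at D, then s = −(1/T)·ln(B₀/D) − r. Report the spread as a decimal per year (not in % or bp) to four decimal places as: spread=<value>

d₁ = [ln(V₀/D) + (r + σ²/2)T] / (σ√T)
   = [ln(436.4508/361.4099) + (0.0631 + 0.5·0.4495²)·9.9364] / (0.4495·√9.9364)
   = [0.188663 + 1.630813] / 1.416916 = 1.284109
d₂ = d₁ − σ√T = 1.284109 − 1.416916 = -0.132807
N(d₁) = 0.900448,  N(d₂) = 0.447173,  e^(−rT) = 0.534199
E₀ = V₀·N(d₁) − D·e^(−rT)·N(d₂)
   = 436.4508·0.900448 − 361.4099·0.534199·0.447173 = 306.667949
B₀ = V₀ − E₀ = 436.4508 − 306.667949 = 129.782851
spread = −(1/T)·ln(B₀/D) − r = −(1/9.9364)·ln(129.782851/361.4099) − 0.0631 = 0.03997054

spread=0.0400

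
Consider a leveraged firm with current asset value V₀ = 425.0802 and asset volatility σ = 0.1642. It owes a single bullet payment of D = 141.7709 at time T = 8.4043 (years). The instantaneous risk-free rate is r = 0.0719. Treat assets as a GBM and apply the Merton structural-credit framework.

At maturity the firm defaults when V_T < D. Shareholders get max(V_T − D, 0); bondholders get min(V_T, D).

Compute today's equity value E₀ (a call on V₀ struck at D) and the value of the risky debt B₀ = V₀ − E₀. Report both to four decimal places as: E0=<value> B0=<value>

E0=347.6098 B0=77.4704

d₁ = [ln(V₀/D) + (r + σ²/2)T] / (σ√T)
   = [ln(425.0802/141.7709) + (0.0719 + 0.5·0.1642²)·8.4043] / (0.1642·√8.4043)
   = [1.098065 + 0.717566] / 0.476019 = 3.814203
d₂ = d₁ − σ√T = 3.814203 − 0.476019 = 3.338184
N(d₁) = 0.999932,  N(d₂) = 0.999578,  e^(−rT) = 0.546474
E₀ = V₀·N(d₁) − D·e^(−rT)·N(d₂)
   = 425.0802·0.999932 − 141.7709·0.546474·0.999578 = 347.609766
B₀ = V₀ − E₀ = 425.0802 − 347.609766 = 77.470434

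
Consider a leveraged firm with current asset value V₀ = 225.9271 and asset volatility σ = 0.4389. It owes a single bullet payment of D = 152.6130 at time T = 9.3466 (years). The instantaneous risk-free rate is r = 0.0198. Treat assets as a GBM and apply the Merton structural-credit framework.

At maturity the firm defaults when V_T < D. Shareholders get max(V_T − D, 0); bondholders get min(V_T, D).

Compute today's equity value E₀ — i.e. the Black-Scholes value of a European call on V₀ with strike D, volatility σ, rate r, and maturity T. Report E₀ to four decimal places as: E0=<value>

E0=143.9788

d₁ = [ln(V₀/D) + (r + σ²/2)T] / (σ√T)
   = [ln(225.9271/152.6130) + (0.0198 + 0.5·0.4389²)·9.3466] / (0.4389·√9.3466)
   = [0.392307 + 1.085295] / 1.341814 = 1.101198
d₂ = d₁ − σ√T = 1.101198 − 1.341814 = -0.240617
N(d₁) = 0.864595,  N(d₂) = 0.404926,  e^(−rT) = 0.831052
E₀ = V₀·N(d₁) − D·e^(−rT)·N(d₂)
   = 225.9271·0.864595 − 152.6130·0.831052·0.404926 = 143.978843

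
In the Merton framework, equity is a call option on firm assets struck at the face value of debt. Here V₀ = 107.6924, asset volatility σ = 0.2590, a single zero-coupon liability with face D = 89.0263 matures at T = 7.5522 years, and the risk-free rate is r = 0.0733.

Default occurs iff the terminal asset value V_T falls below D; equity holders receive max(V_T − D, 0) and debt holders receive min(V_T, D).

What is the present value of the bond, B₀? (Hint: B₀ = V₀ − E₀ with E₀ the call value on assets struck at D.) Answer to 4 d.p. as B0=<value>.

B0=47.3046

d₁ = [ln(V₀/D) + (r + σ²/2)T] / (σ√T)
   = [ln(107.6924/89.0263) + (0.0733 + 0.5·0.2590²)·7.5522] / (0.2590·√7.5522)
   = [0.190347 + 0.806881] / 0.711765 = 1.401064
d₂ = d₁ − σ√T = 1.401064 − 0.711765 = 0.689299
N(d₁) = 0.919403,  N(d₂) = 0.754682,  e^(−rT) = 0.574890
E₀ = V₀·N(d₁) − D·e^(−rT)·N(d₂)
   = 107.6924·0.919403 − 89.0263·0.574890·0.754682 = 60.387755
B₀ = V₀ − E₀ = 107.6924 − 60.387755 = 47.304645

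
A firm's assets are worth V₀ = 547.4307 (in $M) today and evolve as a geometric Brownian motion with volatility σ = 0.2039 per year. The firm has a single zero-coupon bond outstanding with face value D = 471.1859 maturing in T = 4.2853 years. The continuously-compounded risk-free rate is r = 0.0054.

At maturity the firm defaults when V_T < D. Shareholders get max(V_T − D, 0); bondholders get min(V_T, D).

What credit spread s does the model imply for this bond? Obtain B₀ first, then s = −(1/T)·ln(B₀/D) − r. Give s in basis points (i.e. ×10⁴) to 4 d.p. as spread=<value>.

spread=254.5532

d₁ = [ln(V₀/D) + (r + σ²/2)T] / (σ√T)
   = [ln(547.4307/471.1859) + (0.0054 + 0.5·0.2039²)·4.2853] / (0.2039·√4.2853)
   = [0.149983 + 0.112222] / 0.422093 = 0.621202
d₂ = d₁ − σ√T = 0.621202 − 0.422093 = 0.199109
N(d₁) = 0.732767,  N(d₂) = 0.578911,  e^(−rT) = 0.977125
E₀ = V₀·N(d₁) − D·e^(−rT)·N(d₂)
   = 547.4307·0.732767 − 471.1859·0.977125·0.578911 = 134.603782
B₀ = V₀ − E₀ = 547.4307 − 134.603782 = 412.826918
spread = −(1/T)·ln(B₀/D) − r = −(1/4.2853)·ln(412.826918/471.1859) − 0.0054 = 0.02545532
in basis points: 0.02545532 × 10⁴ = 254.5532 bp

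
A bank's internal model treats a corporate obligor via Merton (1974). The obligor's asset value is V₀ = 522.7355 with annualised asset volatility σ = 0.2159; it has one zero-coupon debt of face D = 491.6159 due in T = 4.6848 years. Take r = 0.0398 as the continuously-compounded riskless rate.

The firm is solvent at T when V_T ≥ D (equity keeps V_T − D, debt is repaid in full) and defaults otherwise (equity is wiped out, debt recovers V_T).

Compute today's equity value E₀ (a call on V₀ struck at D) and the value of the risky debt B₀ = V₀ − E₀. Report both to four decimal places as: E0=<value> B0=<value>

d₁ = [ln(V₀/D) + (r + σ²/2)T] / (σ√T)
   = [ln(522.7355/491.6159) + (0.0398 + 0.5·0.2159²)·4.6848] / (0.2159·√4.6848)
   = [0.061378 + 0.295641] / 0.467303 = 0.763999
d₂ = d₁ − σ√T = 0.763999 − 0.467303 = 0.296697
N(d₁) = 0.777566,  N(d₂) = 0.616651,  e^(−rT) = 0.829896
E₀ = V₀·N(d₁) − D·e^(−rT)·N(d₂)
   = 522.7355·0.777566 − 491.6159·0.829896·0.616651 = 154.874006
B₀ = V₀ − E₀ = 522.7355 − 154.874006 = 367.861494

E0=154.8740 B0=367.8615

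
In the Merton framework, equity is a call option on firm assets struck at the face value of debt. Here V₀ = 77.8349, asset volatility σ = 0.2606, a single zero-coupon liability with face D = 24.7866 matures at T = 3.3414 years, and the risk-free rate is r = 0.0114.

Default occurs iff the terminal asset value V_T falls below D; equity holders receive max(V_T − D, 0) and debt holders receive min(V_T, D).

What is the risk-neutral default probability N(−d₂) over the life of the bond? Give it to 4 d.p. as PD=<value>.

d₁ = [ln(V₀/D) + (r + σ²/2)T] / (σ√T)
   = [ln(77.8349/24.7866) + (0.0114 + 0.5·0.2606²)·3.3414] / (0.2606·√3.3414)
   = [1.144287 + 0.151553] / 0.476364 = 2.720274
d₂ = d₁ − σ√T = 2.720274 − 0.476364 = 2.243911
risk-neutral PD = N(−d₂) = N(-2.243911) = 0.012419

PD=0.0124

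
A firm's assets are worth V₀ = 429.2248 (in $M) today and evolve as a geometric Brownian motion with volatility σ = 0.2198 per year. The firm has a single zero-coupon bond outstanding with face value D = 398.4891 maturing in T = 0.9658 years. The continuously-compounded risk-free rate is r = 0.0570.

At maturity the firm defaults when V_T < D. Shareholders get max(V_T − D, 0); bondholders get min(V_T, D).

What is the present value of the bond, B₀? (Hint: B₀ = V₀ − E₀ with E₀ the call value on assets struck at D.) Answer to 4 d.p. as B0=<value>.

B0=362.5036

d₁ = [ln(V₀/D) + (r + σ²/2)T] / (σ√T)
   = [ln(429.2248/398.4891) + (0.0570 + 0.5·0.2198²)·0.9658] / (0.2198·√0.9658)
   = [0.074301 + 0.078380] / 0.216009 = 0.706829
d₂ = d₁ − σ√T = 0.706829 − 0.216009 = 0.490820
N(d₁) = 0.760163,  N(d₂) = 0.688223,  e^(−rT) = 0.946437
E₀ = V₀·N(d₁) − D·e^(−rT)·N(d₂)
   = 429.2248·0.760163 − 398.4891·0.946437·0.688223 = 66.721182
B₀ = V₀ − E₀ = 429.2248 − 66.721182 = 362.503618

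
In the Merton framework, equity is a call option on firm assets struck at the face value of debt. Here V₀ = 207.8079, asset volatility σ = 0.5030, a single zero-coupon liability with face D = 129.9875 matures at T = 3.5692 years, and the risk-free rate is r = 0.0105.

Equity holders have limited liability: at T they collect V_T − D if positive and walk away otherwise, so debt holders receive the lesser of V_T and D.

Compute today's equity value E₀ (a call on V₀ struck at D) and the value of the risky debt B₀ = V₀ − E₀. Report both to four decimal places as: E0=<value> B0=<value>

E0=109.7543 B0=98.0536

d₁ = [ln(V₀/D) + (r + σ²/2)T] / (σ√T)
   = [ln(207.8079/129.9875) + (0.0105 + 0.5·0.5030²)·3.5692] / (0.5030·√3.5692)
   = [0.469176 + 0.488996] / 0.950284 = 1.008301
d₂ = d₁ − σ√T = 1.008301 − 0.950284 = 0.058017
N(d₁) = 0.843345,  N(d₂) = 0.523132,  e^(−rT) = 0.963217
E₀ = V₀·N(d₁) − D·e^(−rT)·N(d₂)
   = 207.8079·0.843345 − 129.9875·0.963217·0.523132 = 109.754348
B₀ = V₀ − E₀ = 207.8079 − 109.754348 = 98.053552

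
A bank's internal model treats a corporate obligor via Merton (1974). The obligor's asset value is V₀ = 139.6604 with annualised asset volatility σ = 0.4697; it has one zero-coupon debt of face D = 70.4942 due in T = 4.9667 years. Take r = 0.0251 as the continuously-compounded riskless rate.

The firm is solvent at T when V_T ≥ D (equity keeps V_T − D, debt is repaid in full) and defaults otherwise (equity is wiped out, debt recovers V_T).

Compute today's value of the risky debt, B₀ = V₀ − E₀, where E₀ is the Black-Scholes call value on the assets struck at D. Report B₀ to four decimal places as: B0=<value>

B0=50.8550

d₁ = [ln(V₀/D) + (r + σ²/2)T] / (σ√T)
   = [ln(139.6604/70.4942) + (0.0251 + 0.5·0.4697²)·4.9667] / (0.4697·√4.9667)
   = [0.683683 + 0.672536] / 1.046778 = 1.295613
d₂ = d₁ − σ√T = 1.295613 − 1.046778 = 0.248836
N(d₁) = 0.902446,  N(d₂) = 0.598256,  e^(−rT) = 0.882793
E₀ = V₀·N(d₁) − D·e^(−rT)·N(d₂)
   = 139.6604·0.902446 − 70.4942·0.882793·0.598256 = 88.805366
B₀ = V₀ − E₀ = 139.6604 − 88.805366 = 50.855034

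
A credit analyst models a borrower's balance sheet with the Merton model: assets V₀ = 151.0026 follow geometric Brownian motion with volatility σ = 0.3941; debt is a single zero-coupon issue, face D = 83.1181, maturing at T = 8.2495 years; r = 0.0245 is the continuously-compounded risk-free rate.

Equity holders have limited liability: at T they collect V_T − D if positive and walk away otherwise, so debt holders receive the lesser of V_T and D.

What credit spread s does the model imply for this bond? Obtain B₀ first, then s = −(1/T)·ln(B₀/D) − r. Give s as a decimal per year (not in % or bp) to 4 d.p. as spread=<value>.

spread=0.0298

d₁ = [ln(V₀/D) + (r + σ²/2)T] / (σ√T)
   = [ln(151.0026/83.1181) + (0.0245 + 0.5·0.3941²)·8.2495] / (0.3941·√8.2495)
   = [0.597035 + 0.842748] / 1.131932 = 1.271969
d₂ = d₁ − σ√T = 1.271969 − 1.131932 = 0.140037
N(d₁) = 0.898308,  N(d₂) = 0.555685,  e^(−rT) = 0.817003
E₀ = V₀·N(d₁) − D·e^(−rT)·N(d₂)
   = 151.0026·0.898308 − 83.1181·0.817003·0.555685 = 97.911551
B₀ = V₀ − E₀ = 151.0026 − 97.911551 = 53.091049
spread = −(1/T)·ln(B₀/D) − r = −(1/8.2495)·ln(53.091049/83.1181) − 0.0245 = 0.02983713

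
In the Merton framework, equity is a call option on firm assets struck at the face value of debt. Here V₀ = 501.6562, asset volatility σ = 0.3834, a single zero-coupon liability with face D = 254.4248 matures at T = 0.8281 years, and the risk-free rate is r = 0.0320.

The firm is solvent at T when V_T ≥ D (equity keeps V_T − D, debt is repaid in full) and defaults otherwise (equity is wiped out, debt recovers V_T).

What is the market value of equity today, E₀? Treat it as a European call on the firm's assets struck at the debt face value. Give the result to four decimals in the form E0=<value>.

d₁ = [ln(V₀/D) + (r + σ²/2)T] / (σ√T)
   = [ln(501.6562/254.4248) + (0.0320 + 0.5·0.3834²)·0.8281] / (0.3834·√0.8281)
   = [0.678910 + 0.087363] / 0.348894 = 2.196290
d₂ = d₁ − σ√T = 2.196290 − 0.348894 = 1.847396
N(d₁) = 0.985964,  N(d₂) = 0.967655,  e^(−rT) = 0.973849
E₀ = V₀·N(d₁) − D·e^(−rT)·N(d₂)
   = 501.6562·0.985964 − 254.4248·0.973849·0.967655 = 254.857998

E0=254.8580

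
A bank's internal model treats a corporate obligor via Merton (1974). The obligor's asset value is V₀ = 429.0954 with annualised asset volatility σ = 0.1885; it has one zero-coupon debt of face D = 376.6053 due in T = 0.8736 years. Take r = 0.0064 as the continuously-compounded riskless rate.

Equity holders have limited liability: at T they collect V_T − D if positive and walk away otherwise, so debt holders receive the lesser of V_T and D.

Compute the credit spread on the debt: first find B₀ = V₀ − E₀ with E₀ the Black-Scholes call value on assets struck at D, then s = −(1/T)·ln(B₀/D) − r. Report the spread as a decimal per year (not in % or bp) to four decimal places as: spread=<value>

d₁ = [ln(V₀/D) + (r + σ²/2)T] / (σ√T)
   = [ln(429.0954/376.6053) + (0.0064 + 0.5·0.1885²)·0.8736] / (0.1885·√0.8736)
   = [0.130482 + 0.021112] / 0.176184 = 0.860423
d₂ = d₁ − σ√T = 0.860423 − 0.176184 = 0.684238
N(d₁) = 0.805222,  N(d₂) = 0.753088,  e^(−rT) = 0.994425
E₀ = V₀·N(d₁) − D·e^(−rT)·N(d₂)
   = 429.0954·0.805222 − 376.6053·0.994425·0.753088 = 63.481538
B₀ = V₀ − E₀ = 429.0954 − 63.481538 = 365.613862
spread = −(1/T)·ln(B₀/D) − r = −(1/0.8736)·ln(365.613862/376.6053) − 0.0064 = 0.02750560

spread=0.0275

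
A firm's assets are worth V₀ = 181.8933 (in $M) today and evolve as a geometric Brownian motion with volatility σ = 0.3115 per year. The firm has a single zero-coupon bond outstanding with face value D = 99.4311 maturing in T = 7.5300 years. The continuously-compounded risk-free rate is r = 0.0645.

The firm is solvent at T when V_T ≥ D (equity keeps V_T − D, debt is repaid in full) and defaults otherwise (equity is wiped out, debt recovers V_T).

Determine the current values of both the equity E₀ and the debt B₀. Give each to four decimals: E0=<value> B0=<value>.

E0=124.7836 B0=57.1097

d₁ = [ln(V₀/D) + (r + σ²/2)T] / (σ√T)
   = [ln(181.8933/99.4311) + (0.0645 + 0.5·0.3115²)·7.5300] / (0.3115·√7.5300)
   = [0.603955 + 0.851011] / 0.854782 = 1.702149
d₂ = d₁ − σ√T = 1.702149 − 0.854782 = 0.847366
N(d₁) = 0.955636,  N(d₂) = 0.801605,  e^(−rT) = 0.615276
E₀ = V₀·N(d₁) − D·e^(−rT)·N(d₂)
   = 181.8933·0.955636 − 99.4311·0.615276·0.801605 = 124.783648
B₀ = V₀ − E₀ = 181.8933 − 124.783648 = 57.109652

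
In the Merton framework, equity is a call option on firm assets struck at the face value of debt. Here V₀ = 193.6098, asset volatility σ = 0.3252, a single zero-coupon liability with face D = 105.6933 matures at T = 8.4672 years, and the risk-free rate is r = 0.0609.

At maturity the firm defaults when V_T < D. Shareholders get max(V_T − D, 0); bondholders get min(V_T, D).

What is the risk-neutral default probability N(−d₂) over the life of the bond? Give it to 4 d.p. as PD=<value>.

d₁ = [ln(V₀/D) + (r + σ²/2)T] / (σ√T)
   = [ln(193.6098/105.6933) + (0.0609 + 0.5·0.3252²)·8.4672] / (0.3252·√8.4672)
   = [0.605303 + 0.963377] / 0.946282 = 1.657731
d₂ = d₁ − σ√T = 1.657731 − 0.946282 = 0.711449
risk-neutral PD = N(−d₂) = N(-0.711449) = 0.238403

PD=0.2384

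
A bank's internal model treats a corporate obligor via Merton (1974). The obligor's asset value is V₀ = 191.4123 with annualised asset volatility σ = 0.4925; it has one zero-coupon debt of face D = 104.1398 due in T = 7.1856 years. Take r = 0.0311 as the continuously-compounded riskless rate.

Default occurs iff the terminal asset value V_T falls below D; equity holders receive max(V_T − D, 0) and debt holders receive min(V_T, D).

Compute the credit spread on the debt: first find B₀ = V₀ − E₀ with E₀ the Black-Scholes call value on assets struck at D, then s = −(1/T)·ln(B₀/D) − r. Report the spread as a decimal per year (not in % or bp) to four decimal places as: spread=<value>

spread=0.0468

d₁ = [ln(V₀/D) + (r + σ²/2)T] / (σ√T)
   = [ln(191.4123/104.1398) + (0.0311 + 0.5·0.4925²)·7.1856] / (0.4925·√7.1856)
   = [0.608696 + 1.094928] / 1.320194 = 1.290434
d₂ = d₁ − σ√T = 1.290434 − 1.320194 = -0.029760
N(d₁) = 0.901550,  N(d₂) = 0.488129,  e^(−rT) = 0.799737
E₀ = V₀·N(d₁) − D·e^(−rT)·N(d₂)
   = 191.4123·0.901550 − 104.1398·0.799737·0.488129 = 131.914175
B₀ = V₀ − E₀ = 191.4123 − 131.914175 = 59.498125
spread = −(1/T)·ln(B₀/D) − r = −(1/7.1856)·ln(59.498125/104.1398) − 0.0311 = 0.04680434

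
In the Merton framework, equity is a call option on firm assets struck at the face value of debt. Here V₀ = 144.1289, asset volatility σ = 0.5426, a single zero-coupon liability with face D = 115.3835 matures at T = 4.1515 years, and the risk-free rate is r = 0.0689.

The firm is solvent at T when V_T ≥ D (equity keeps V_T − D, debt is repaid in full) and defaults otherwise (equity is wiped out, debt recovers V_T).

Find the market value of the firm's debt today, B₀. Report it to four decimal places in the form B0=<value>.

d₁ = [ln(V₀/D) + (r + σ²/2)T] / (σ√T)
   = [ln(144.1289/115.3835) + (0.0689 + 0.5·0.5426²)·4.1515] / (0.5426·√4.1515)
   = [0.222447 + 0.897170] / 1.105560 = 1.012714
d₂ = d₁ − σ√T = 1.012714 − 1.105560 = -0.092846
N(d₁) = 0.844402,  N(d₂) = 0.463013,  e^(−rT) = 0.751234
E₀ = V₀·N(d₁) − D·e^(−rT)·N(d₂)
   = 144.1289·0.844402 − 115.3835·0.751234·0.463013 = 81.568718
B₀ = V₀ − E₀ = 144.1289 − 81.568718 = 62.560182

B0=62.5602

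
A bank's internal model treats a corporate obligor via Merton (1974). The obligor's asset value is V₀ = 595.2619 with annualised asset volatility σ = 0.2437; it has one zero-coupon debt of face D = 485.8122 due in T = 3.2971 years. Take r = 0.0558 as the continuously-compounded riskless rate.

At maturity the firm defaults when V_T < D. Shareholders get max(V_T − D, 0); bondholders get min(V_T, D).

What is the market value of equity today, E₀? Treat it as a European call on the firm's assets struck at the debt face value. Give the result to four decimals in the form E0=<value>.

E0=213.5711

d₁ = [ln(V₀/D) + (r + σ²/2)T] / (σ√T)
   = [ln(595.2619/485.8122) + (0.0558 + 0.5·0.2437²)·3.2971] / (0.2437·√3.2971)
   = [0.203179 + 0.281885] / 0.442508 = 1.096170
d₂ = d₁ − σ√T = 1.096170 − 0.442508 = 0.653661
N(d₁) = 0.863498,  N(d₂) = 0.743335,  e^(−rT) = 0.831954
E₀ = V₀·N(d₁) − D·e^(−rT)·N(d₂)
   = 595.2619·0.863498 − 485.8122·0.831954·0.743335 = 213.571103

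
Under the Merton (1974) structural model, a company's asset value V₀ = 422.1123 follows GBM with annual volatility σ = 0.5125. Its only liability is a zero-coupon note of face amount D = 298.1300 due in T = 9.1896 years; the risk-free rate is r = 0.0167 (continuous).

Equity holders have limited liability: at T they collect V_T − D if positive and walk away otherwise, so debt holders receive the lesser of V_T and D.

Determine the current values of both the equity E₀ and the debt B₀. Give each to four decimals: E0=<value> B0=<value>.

E0=281.7247 B0=140.3876

d₁ = [ln(V₀/D) + (r + σ²/2)T] / (σ√T)
   = [ln(422.1123/298.1300) + (0.0167 + 0.5·0.5125²)·9.1896] / (0.5125·√9.1896)
   = [0.347742 + 1.360319] / 1.553611 = 1.099414
d₂ = d₁ − σ√T = 1.099414 − 1.553611 = -0.454197
N(d₁) = 0.864206,  N(d₂) = 0.324844,  e^(−rT) = 0.857730
E₀ = V₀·N(d₁) − D·e^(−rT)·N(d₂)
   = 422.1123·0.864206 − 298.1300·0.857730·0.324844 = 281.724703
B₀ = V₀ − E₀ = 422.1123 − 281.724703 = 140.387597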